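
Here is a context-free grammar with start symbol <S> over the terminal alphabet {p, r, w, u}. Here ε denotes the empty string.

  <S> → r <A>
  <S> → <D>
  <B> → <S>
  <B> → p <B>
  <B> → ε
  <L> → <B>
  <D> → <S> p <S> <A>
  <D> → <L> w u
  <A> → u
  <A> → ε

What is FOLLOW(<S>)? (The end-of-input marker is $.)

FIRST(<A>): from <A>→u we get {u}; from <A>→ε we get {ε}. So FIRST(<A>) = {ε, u}.
FIRST(<S>): from <S>→r <A> we get {r}; from <S>→<D> we get {p, r, w}. So FIRST(<S>) = {p, r, w}.
FIRST(<B>): from <B>→<S> we get {p, r, w}; from <B>→p <B> we get {p}; from <B>→ε we get {ε}. So FIRST(<B>) = {ε, p, r, w}.
FIRST(<L>): from <L>→<B> we get {ε, p, r, w}. So FIRST(<L>) = {ε, p, r, w}.
FIRST(<D>): from <D>→<S> p <S> <A> we get {p, r, w}; from <D>→<L> w u we get {p, r, w}. So FIRST(<D>) = {p, r, w}.
FOLLOW(<S>) includes $ since <S> is the start symbol.
FOLLOW(<L>): in <D>→<L> w u, <L> is followed by w u with FIRST {w}. Thus FOLLOW(<L>) = {w}.
FOLLOW(<B>): in <B>→p <B>, the suffix after <B> is empty (adds nothing new); in <L>→<B>, the suffix after <B> is empty, so FOLLOW(<B>) ⊇ FOLLOW(<L>) = {w}. Thus FOLLOW(<B>) = {w}.
FOLLOW(<S>): in <B>→<S>, the suffix after <S> is empty, so FOLLOW(<S>) ⊇ FOLLOW(<B>) = {w}; in <D>→<S> p <S> <A> (occurrence 1), <S> is followed by p <S> <A> with FIRST {p}; in <D>→<S> p <S> <A> (occurrence 2), <S> is followed by <A> with FIRST {ε, u}; in <D>→<S> p <S> <A> (occurrence 2), the suffix after <S> is nullable, so FOLLOW(<S>) ⊇ FOLLOW(<D>) = {$, p, u, w}. Thus FOLLOW(<S>) = {$, p, u, w}.
FOLLOW(<D>): in <S>→<D>, the suffix after <D> is empty, so FOLLOW(<D>) ⊇ FOLLOW(<S>) = {$, p, u, w}. Thus FOLLOW(<D>) = {$, p, u, w}.
FOLLOW(<A>): in <S>→r <A>, the suffix after <A> is empty, so FOLLOW(<A>) ⊇ FOLLOW(<S>) = {$, p, u, w}; in <D>→<S> p <S> <A>, the suffix after <A> is empty, so FOLLOW(<A>) ⊇ FOLLOW(<D>) = {$, p, u, w}. Thus FOLLOW(<A>) = {$, p, u, w}.

{$, p, u, w}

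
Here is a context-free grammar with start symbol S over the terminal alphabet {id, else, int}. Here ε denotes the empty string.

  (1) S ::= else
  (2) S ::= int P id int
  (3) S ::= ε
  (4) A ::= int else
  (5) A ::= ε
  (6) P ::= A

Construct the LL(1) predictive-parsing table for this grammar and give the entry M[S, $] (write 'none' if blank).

S ::= ε

FIRST(S) = {ε, else, int}
FIRST(A) = {ε, int}
FIRST(P) = {ε, int}  (via A)
FOLLOW(S) includes $ since S is the start symbol.
FOLLOW(S): S appears on no right-hand side. Thus FOLLOW(S) = {$}.
For S ::= else: FIRST(else) = {else}, so it goes in M[S, t] for t ∈ {else}.
For S ::= int P id int: FIRST(int P id int) = {int}, so it goes in M[S, t] for t ∈ {int}.
For S ::= ε: FIRST(ε) = {ε}, so it goes in M[S, t] for t ∈ {}; since ε ∈ FIRST, also for every t ∈ FOLLOW(S) = {$}.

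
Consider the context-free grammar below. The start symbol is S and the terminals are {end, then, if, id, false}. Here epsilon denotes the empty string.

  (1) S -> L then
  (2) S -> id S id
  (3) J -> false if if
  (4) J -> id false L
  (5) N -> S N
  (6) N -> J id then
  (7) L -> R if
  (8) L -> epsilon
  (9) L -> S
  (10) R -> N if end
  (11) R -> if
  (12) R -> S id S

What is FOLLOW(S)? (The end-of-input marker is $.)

FIRST(J) = {false, id}
FIRST(S) = {false, id, if, then}  (via L then)
FIRST(N) = {false, id, if, then}  (via S N, J id then)
FIRST(R) = {false, id, if, then}  (via N if end, S id S)
FIRST(L) = {epsilon, false, id, if, then}  (via R if, S)
FOLLOW(S) includes $ since S is the start symbol.
FOLLOW(J): in N->J id then, J is followed by id then with FIRST {id}. Thus FOLLOW(J) = {id}.
FOLLOW(N): in N->S N, the suffix after N is empty (adds nothing new); in R->N if end, N is followed by if end with FIRST {if}. Thus FOLLOW(N) = {if}.
FOLLOW(L): in S->L then, L is followed by then with FIRST {then}; in J->id false L, the suffix after L is empty, so FOLLOW(L) ⊇ FOLLOW(J) = {id}. Thus FOLLOW(L) = {id, then}.
FOLLOW(R): in L->R if, R is followed by if with FIRST {if}. Thus FOLLOW(R) = {if}.
FOLLOW(S): in S->id S id, S is followed by id with FIRST {id}; in N->S N, S is followed by N with FIRST {false, id, if, then}; in L->S, the suffix after S is empty, so FOLLOW(S) ⊇ FOLLOW(L) = {id, then}; in R->S id S (occurrence 1), S is followed by id S with FIRST {id}; in R->S id S (occurrence 2), the suffix after S is empty, so FOLLOW(S) ⊇ FOLLOW(R) = {if}. Thus FOLLOW(S) = {$, false, id, if, then}.

{$, false, id, if, then}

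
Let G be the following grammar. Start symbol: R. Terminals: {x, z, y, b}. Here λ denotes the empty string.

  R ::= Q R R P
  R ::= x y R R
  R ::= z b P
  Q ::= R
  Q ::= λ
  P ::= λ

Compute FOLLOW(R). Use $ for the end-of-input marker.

FIRST(P): from P::=λ we get {λ}. So FIRST(P) = {λ}.
FIRST(R): from R::=Q R R P we get {x, z}; from R::=x y R R we get {x}; from R::=z b P we get {z}. So FIRST(R) = {x, z}.
FIRST(Q): from Q::=R we get {x, z}; from Q::=λ we get {λ}. So FIRST(Q) = {λ, x, z}.
FOLLOW(R) includes $ since R is the start symbol.
FOLLOW(Q): in R::=Q R R P, Q is followed by R R P with FIRST {x, z}. Thus FOLLOW(Q) = {x, z}.
FOLLOW(R): in R::=Q R R P (occurrence 1), R is followed by R P with FIRST {x, z}; in R::=Q R R P (occurrence 2), R is followed by P with FIRST {λ}; in R::=Q R R P (occurrence 2), the suffix after R is nullable (adds nothing new); in R::=x y R R (occurrence 1), R is followed by R with FIRST {x, z}; in R::=x y R R (occurrence 2), the suffix after R is empty (adds nothing new); in Q::=R, the suffix after R is empty, so FOLLOW(R) ⊇ FOLLOW(Q) = {x, z}. Thus FOLLOW(R) = {$, x, z}.
FOLLOW(P): in R::=Q R R P, the suffix after P is empty, so FOLLOW(P) ⊇ FOLLOW(R) = {$, x, z}; in R::=z b P, the suffix after P is empty, so FOLLOW(P) ⊇ FOLLOW(R) = {$, x, z}. Thus FOLLOW(P) = {$, x, z}.

{$, x, z}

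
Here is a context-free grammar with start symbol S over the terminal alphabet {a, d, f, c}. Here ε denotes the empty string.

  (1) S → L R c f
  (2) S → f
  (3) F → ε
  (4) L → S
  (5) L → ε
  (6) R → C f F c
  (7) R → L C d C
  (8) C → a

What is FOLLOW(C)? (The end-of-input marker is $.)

FIRST(F): from F→ε we get {ε}. So FIRST(F) = {ε}.
FIRST(C): from C→a we get {a}. So FIRST(C) = {a}.
FIRST(S): from S→L R c f we get {a, f}; from S→f we get {f}. So FIRST(S) = {a, f}.
FIRST(L): from L→S we get {a, f}; from L→ε we get {ε}. So FIRST(L) = {ε, a, f}.
FIRST(R): from R→C f F c we get {a}; from R→L C d C we get {a, f}. So FIRST(R) = {a, f}.
FOLLOW(S) includes $ since S is the start symbol.
FOLLOW(F): in R→C f F c, F is followed by c with FIRST {c}. Thus FOLLOW(F) = {c}.
FOLLOW(L): in S→L R c f, L is followed by R c f with FIRST {a, f}; in R→L C d C, L is followed by C d C with FIRST {a}. Thus FOLLOW(L) = {a, f}.
FOLLOW(S): in L→S, the suffix after S is empty, so FOLLOW(S) ⊇ FOLLOW(L) = {a, f}. Thus FOLLOW(S) = {$, a, f}.
FOLLOW(R): in S→L R c f, R is followed by c f with FIRST {c}. Thus FOLLOW(R) = {c}.
FOLLOW(C): in R→C f F c, C is followed by f F c with FIRST {f}; in R→L C d C (occurrence 1), C is followed by d C with FIRST {d}; in R→L C d C (occurrence 2), the suffix after C is empty, so FOLLOW(C) ⊇ FOLLOW(R) = {c}. Thus FOLLOW(C) = {c, d, f}.

{c, d, f}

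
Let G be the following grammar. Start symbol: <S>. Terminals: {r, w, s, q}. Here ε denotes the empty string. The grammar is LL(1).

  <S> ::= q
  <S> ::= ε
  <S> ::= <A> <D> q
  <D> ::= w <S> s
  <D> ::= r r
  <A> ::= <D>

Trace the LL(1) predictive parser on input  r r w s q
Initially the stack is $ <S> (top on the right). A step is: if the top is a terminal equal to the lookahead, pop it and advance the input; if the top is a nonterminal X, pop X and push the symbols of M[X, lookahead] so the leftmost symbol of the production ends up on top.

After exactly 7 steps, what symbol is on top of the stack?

     Stack        Input        Action
  1  $ <S>        r r w s q $  expand <S> ::= <A> <D> q
  2  $ q <D> <A>  r r w s q $  expand <A> ::= <D>
  3  $ q <D> <D>  r r w s q $  expand <D> ::= r r
  4  $ q <D> r r  r r w s q $  match r
  5  $ q <D> r    r w s q $    match r
  6  $ q <D>      w s q $      expand <D> ::= w <S> s
  7  $ q s <S> w  w s q $      match w
Stack after step 7: $ q s <S> (top = <S>).

<S>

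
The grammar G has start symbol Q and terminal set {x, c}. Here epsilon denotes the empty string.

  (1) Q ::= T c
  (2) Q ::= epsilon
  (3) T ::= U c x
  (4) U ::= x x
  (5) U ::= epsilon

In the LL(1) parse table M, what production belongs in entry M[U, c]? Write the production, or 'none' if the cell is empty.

U ::= epsilon

FIRST(U): from U::=x x we get {x}; from U::=epsilon we get {epsilon}. So FIRST(U) = {epsilon, x}.
FIRST(T): from T::=U c x we get {c, x}. So FIRST(T) = {c, x}.
FIRST(Q): from Q::=T c we get {c, x}; from Q::=epsilon we get {epsilon}. So FIRST(Q) = {epsilon, c, x}.
FOLLOW(Q) includes $ since Q is the start symbol.
FOLLOW(U): in T::=U c x, U is followed by c x with FIRST {c}. Thus FOLLOW(U) = {c}.
For U ::= x x: FIRST(x x) = {x}, so it goes in M[U, t] for t ∈ {x}.
For U ::= epsilon: FIRST(epsilon) = {epsilon}, so it goes in M[U, t] for t ∈ {}; since epsilon ∈ FIRST, also for every t ∈ FOLLOW(U) = {c}.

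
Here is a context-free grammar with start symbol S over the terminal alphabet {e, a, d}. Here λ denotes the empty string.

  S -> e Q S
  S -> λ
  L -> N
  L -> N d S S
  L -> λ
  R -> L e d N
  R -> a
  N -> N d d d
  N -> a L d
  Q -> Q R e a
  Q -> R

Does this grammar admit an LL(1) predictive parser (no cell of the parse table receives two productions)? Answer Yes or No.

FIRST(S) = {λ, e}
FIRST(L) = {λ, a}
FIRST(R) = {a, e}
FIRST(N) = {a}
FIRST(Q) = {a, e}
FOLLOW(S) = {$, d, e}
FOLLOW(L) = {d, e}
FOLLOW(R) = {$, a, d, e}
FOLLOW(N) = {$, a, d, e}
FOLLOW(Q) = {$, a, d, e}
Cell M[L, a] receives both L -> N and L -> N d S S — the grammar is not LL(1).

No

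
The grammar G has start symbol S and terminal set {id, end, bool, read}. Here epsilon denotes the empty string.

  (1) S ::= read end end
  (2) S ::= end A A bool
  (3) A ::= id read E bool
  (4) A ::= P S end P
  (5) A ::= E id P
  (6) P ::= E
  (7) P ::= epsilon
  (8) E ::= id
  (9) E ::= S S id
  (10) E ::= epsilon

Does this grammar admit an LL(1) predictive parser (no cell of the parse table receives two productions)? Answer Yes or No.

No

FIRST(S) = {end, read}
FIRST(A) = {end, id, read}
FIRST(P) = {epsilon, end, id, read}
FIRST(E) = {epsilon, end, id, read}
FOLLOW(S) = {$, end, id, read}
FOLLOW(A) = {bool, end, id, read}
FOLLOW(P) = {bool, end, id, read}
FOLLOW(E) = {bool, end, id, read}
Cell M[A, end] receives both A ::= P S end P and A ::= E id P — the grammar is not LL(1).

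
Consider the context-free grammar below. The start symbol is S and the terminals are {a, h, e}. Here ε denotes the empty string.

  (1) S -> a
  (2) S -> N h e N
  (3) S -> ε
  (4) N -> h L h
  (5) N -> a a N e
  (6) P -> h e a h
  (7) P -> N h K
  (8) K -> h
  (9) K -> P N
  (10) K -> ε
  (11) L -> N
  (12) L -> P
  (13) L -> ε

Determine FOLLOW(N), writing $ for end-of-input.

{$, a, e, h}

FIRST(N) = {a, h}
FIRST(S) = {ε, a, h}  (via N h e N)
FIRST(P) = {a, h}  (via N h K)
FIRST(K) = {ε, a, h}  (via P N)
FIRST(L) = {ε, a, h}  (via N, P)
FOLLOW(S) includes $ since S is the start symbol.
FOLLOW(S): S appears on no right-hand side. Thus FOLLOW(S) = {$}.
FOLLOW(L): in N->h L h, L is followed by h with FIRST {h}. Thus FOLLOW(L) = {h}.
FOLLOW(P): in K->P N, P is followed by N with FIRST {a, h}; in L->P, the suffix after P is empty, so FOLLOW(P) ⊇ FOLLOW(L) = {h}. Thus FOLLOW(P) = {a, h}.
FOLLOW(K): in P->N h K, the suffix after K is empty, so FOLLOW(K) ⊇ FOLLOW(P) = {a, h}. Thus FOLLOW(K) = {a, h}.
FOLLOW(N): in S->N h e N (occurrence 1), N is followed by h e N with FIRST {h}; in S->N h e N (occurrence 2), the suffix after N is empty, so FOLLOW(N) ⊇ FOLLOW(S) = {$}; in N->a a N e, N is followed by e with FIRST {e}; in P->N h K, N is followed by h K with FIRST {h}; in K->P N, the suffix after N is empty, so FOLLOW(N) ⊇ FOLLOW(K) = {a, h}; in L->N, the suffix after N is empty, so FOLLOW(N) ⊇ FOLLOW(L) = {h}. Thus FOLLOW(N) = {$, a, e, h}.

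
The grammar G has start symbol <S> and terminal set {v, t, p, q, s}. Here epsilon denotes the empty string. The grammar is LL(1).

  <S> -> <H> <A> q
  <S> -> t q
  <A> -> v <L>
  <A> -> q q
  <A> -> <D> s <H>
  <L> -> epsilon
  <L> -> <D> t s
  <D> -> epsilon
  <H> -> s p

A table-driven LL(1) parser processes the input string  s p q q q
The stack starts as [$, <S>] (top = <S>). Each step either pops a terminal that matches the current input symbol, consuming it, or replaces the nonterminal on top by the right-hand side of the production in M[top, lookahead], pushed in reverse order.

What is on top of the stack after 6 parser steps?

     Stack        Input        Action
  1  $ <S>        s p q q q $  expand <S> -> <H> <A> q
  2  $ q <A> <H>  s p q q q $  expand <H> -> s p
  3  $ q <A> p s  s p q q q $  match s
  4  $ q <A> p    p q q q $    match p
  5  $ q <A>      q q q $      expand <A> -> q q
  6  $ q q q      q q q $      match q
Stack after step 6: $ q q (top = q).

q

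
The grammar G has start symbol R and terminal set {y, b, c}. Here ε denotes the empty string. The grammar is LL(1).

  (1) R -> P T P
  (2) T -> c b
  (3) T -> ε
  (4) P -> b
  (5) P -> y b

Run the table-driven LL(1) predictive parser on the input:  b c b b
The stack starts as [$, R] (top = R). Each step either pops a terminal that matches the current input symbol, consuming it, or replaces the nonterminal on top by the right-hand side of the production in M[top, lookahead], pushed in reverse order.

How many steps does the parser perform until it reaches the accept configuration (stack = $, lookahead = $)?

8

     Stack    Input      Action
  1  $ R      b c b b $  expand R -> P T P
  2  $ P T P  b c b b $  expand P -> b
  3  $ P T b  b c b b $  match b
  4  $ P T    c b b $    expand T -> c b
  5  $ P b c  c b b $    match c
  6  $ P b    b b $      match b
  7  $ P      b $        expand P -> b
  8  $ b      b $        match b
Accept reached after 8 steps.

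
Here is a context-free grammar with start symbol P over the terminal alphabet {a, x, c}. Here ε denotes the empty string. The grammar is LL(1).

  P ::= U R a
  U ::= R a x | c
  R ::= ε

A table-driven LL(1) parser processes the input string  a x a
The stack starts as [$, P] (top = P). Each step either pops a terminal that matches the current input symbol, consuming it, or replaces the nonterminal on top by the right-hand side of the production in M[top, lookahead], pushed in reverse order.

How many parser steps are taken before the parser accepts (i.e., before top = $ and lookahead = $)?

7

step 1: stack=$ P  input=a x a $  — expand P ::= U R a
step 2: stack=$ a R U  input=a x a $  — expand U ::= R a x
step 3: stack=$ a R x a R  input=a x a $  — expand R ::= ε
step 4: stack=$ a R x a  input=a x a $  — match a
step 5: stack=$ a R x  input=x a $  — match x
step 6: stack=$ a R  input=a $  — expand R ::= ε
step 7: stack=$ a  input=a $  — match a
Accept reached after 7 steps.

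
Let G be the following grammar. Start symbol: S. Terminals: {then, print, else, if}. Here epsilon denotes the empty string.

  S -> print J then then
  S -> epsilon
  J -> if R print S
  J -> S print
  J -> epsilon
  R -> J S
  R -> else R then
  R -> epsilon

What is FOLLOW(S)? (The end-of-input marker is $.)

{$, print, then}

FIRST(S): from S->print J then then we get {print}; from S->epsilon we get {epsilon}. So FIRST(S) = {epsilon, print}.
FIRST(J): from J->if R print S we get {if}; from J->S print we get {print}; from J->epsilon we get {epsilon}. So FIRST(J) = {epsilon, if, print}.
FIRST(R): from R->J S we get {epsilon, if, print}; from R->else R then we get {else}; from R->epsilon we get {epsilon}. So FIRST(R) = {epsilon, else, if, print}.
FOLLOW(S) includes $ since S is the start symbol.
FOLLOW(R): in J->if R print S, R is followed by print S with FIRST {print}; in R->else R then, R is followed by then with FIRST {then}. Thus FOLLOW(R) = {print, then}.
FOLLOW(J): in S->print J then then, J is followed by then then with FIRST {then}; in R->J S, J is followed by S with FIRST {epsilon, print}; in R->J S, the suffix after J is nullable, so FOLLOW(J) ⊇ FOLLOW(R) = {print, then}. Thus FOLLOW(J) = {print, then}.
FOLLOW(S): in J->if R print S, the suffix after S is empty, so FOLLOW(S) ⊇ FOLLOW(J) = {print, then}; in J->S print, S is followed by print with FIRST {print}; in R->J S, the suffix after S is empty, so FOLLOW(S) ⊇ FOLLOW(R) = {print, then}. Thus FOLLOW(S) = {$, print, then}.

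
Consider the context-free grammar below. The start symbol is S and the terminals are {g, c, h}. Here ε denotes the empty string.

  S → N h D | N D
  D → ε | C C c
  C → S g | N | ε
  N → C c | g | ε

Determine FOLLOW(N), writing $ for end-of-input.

FIRST(S): from S→N h D we get {c, g, h}; from S→N D we get {ε, c, g, h}. So FIRST(S) = {ε, c, g, h}.
FIRST(D): from D→ε we get {ε}; from D→C C c we get {c, g, h}. So FIRST(D) = {ε, c, g, h}.
FIRST(C): from C→S g we get {c, g, h}; from C→N we get {ε, c, g, h}; from C→ε we get {ε}. So FIRST(C) = {ε, c, g, h}.
FIRST(N): from N→C c we get {c, g, h}; from N→g we get {g}; from N→ε we get {ε}. So FIRST(N) = {ε, c, g, h}.
FOLLOW(S) includes $ since S is the start symbol.
FOLLOW(S): in C→S g, S is followed by g with FIRST {g}. Thus FOLLOW(S) = {$, g}.
FOLLOW(D): in S→N h D, the suffix after D is empty, so FOLLOW(D) ⊇ FOLLOW(S) = {$, g}; in S→N D, the suffix after D is empty, so FOLLOW(D) ⊇ FOLLOW(S) = {$, g}. Thus FOLLOW(D) = {$, g}.
FOLLOW(C): in D→C C c (occurrence 1), C is followed by C c with FIRST {c, g, h}; in D→C C c (occurrence 2), C is followed by c with FIRST {c}; in N→C c, C is followed by c with FIRST {c}. Thus FOLLOW(C) = {c, g, h}.
FOLLOW(N): in S→N h D, N is followed by h D with FIRST {h}; in S→N D, N is followed by D with FIRST {ε, c, g, h}; in S→N D, the suffix after N is nullable, so FOLLOW(N) ⊇ FOLLOW(S) = {$, g}; in C→N, the suffix after N is empty, so FOLLOW(N) ⊇ FOLLOW(C) = {c, g, h}. Thus FOLLOW(N) = {$, c, g, h}.

{$, c, g, h}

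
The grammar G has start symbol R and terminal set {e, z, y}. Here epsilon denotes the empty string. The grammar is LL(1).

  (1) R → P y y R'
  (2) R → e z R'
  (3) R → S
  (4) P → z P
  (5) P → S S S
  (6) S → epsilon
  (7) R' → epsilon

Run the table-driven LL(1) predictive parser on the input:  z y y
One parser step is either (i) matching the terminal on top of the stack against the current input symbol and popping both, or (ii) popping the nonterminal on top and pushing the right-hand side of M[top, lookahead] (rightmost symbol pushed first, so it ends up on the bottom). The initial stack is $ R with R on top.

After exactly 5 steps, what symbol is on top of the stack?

S

step 1: stack=$ R  input=z y y $  — expand R → P y y R'
step 2: stack=$ R' y y P  input=z y y $  — expand P → z P
step 3: stack=$ R' y y P z  input=z y y $  — match z
step 4: stack=$ R' y y P  input=y y $  — expand P → S S S
step 5: stack=$ R' y y S S S  input=y y $  — expand S → epsilon
Stack after step 5: $ R' y y S S (top = S).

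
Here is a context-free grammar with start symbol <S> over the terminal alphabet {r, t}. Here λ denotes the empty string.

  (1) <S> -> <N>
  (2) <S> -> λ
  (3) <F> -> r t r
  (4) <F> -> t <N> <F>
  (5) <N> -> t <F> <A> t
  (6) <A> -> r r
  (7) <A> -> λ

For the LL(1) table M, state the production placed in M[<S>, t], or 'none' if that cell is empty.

<S> -> <N>

FIRST(<F>): from <F>->r t r we get {r}; from <F>->t <N> <F> we get {t}. So FIRST(<F>) = {r, t}.
FIRST(<N>): from <N>->t <F> <A> t we get {t}. So FIRST(<N>) = {t}.
FIRST(<A>): from <A>->r r we get {r}; from <A>->λ we get {λ}. So FIRST(<A>) = {λ, r}.
FIRST(<S>): from <S>-><N> we get {t}; from <S>->λ we get {λ}. So FIRST(<S>) = {λ, t}.
FOLLOW(<S>) includes $ since <S> is the start symbol.
FOLLOW(<S>): <S> appears on no right-hand side. Thus FOLLOW(<S>) = {$}.
For <S> -> <N>: FIRST(<N>) = {t}, so it goes in M[<S>, t] for t ∈ {t}.
For <S> -> λ: FIRST(λ) = {λ}, so it goes in M[<S>, t] for t ∈ {}; since λ ∈ FIRST, also for every t ∈ FOLLOW(<S>) = {$}.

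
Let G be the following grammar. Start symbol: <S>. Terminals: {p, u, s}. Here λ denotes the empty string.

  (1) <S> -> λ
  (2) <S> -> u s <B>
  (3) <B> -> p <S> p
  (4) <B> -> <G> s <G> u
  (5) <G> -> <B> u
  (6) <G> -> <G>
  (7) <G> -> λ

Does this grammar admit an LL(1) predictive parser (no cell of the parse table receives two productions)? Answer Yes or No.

FIRST(<S>) = {λ, u}
FIRST(<B>) = {p, s}
FIRST(<G>) = {λ, p, s}
FOLLOW(<S>) = {$, p}
FOLLOW(<B>) = {$, p, u}
FOLLOW(<G>) = {s, u}
Cell M[<B>, p] receives both <B> -> p <S> p and <B> -> <G> s <G> u — the grammar is not LL(1).

No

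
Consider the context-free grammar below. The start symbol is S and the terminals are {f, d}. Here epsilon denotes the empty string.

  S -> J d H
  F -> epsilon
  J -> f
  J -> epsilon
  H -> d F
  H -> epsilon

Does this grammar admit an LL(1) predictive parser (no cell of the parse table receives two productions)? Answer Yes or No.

FIRST(S) = {d, f}
FIRST(F) = {epsilon}
FIRST(J) = {epsilon, f}
FIRST(H) = {epsilon, d}
FOLLOW(S) = {$}
FOLLOW(F) = {$}
FOLLOW(J) = {d}
FOLLOW(H) = {$}
Each cell of M receives at most one production.

Yes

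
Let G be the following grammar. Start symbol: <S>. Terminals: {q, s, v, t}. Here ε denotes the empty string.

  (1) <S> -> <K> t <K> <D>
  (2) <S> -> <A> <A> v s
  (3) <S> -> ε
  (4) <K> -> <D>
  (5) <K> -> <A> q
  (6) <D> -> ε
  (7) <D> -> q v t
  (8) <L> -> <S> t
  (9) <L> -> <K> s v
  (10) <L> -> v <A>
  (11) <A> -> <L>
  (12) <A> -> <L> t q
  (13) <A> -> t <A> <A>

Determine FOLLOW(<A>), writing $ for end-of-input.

FIRST(<D>): from <D>->ε we get {ε}; from <D>->q v t we get {q}. So FIRST(<D>) = {ε, q}.
FIRST(<S>): from <S>-><K> t <K> <D> we get {q, s, t, v}; from <S>-><A> <A> v s we get {q, s, t, v}; from <S>->ε we get {ε}. So FIRST(<S>) = {ε, q, s, t, v}.
FIRST(<K>): from <K>-><D> we get {ε, q}; from <K>-><A> q we get {q, s, t, v}. So FIRST(<K>) = {ε, q, s, t, v}.
FIRST(<L>): from <L>-><S> t we get {q, s, t, v}; from <L>-><K> s v we get {q, s, t, v}; from <L>->v <A> we get {v}. So FIRST(<L>) = {q, s, t, v}.
FIRST(<A>): from <A>-><L> we get {q, s, t, v}; from <A>-><L> t q we get {q, s, t, v}; from <A>->t <A> <A> we get {t}. So FIRST(<A>) = {q, s, t, v}.
FOLLOW(<S>) includes $ since <S> is the start symbol.
FOLLOW(<S>): in <L>-><S> t, <S> is followed by t with FIRST {t}. Thus FOLLOW(<S>) = {$, t}.
FOLLOW(<K>): in <S>-><K> t <K> <D> (occurrence 1), <K> is followed by t <K> <D> with FIRST {t}; in <S>-><K> t <K> <D> (occurrence 2), <K> is followed by <D> with FIRST {ε, q}; in <S>-><K> t <K> <D> (occurrence 2), the suffix after <K> is nullable, so FOLLOW(<K>) ⊇ FOLLOW(<S>) = {$, t}; in <L>-><K> s v, <K> is followed by s v with FIRST {s}. Thus FOLLOW(<K>) = {$, q, s, t}.
FOLLOW(<D>): in <S>-><K> t <K> <D>, the suffix after <D> is empty, so FOLLOW(<D>) ⊇ FOLLOW(<S>) = {$, t}; in <K>-><D>, the suffix after <D> is empty, so FOLLOW(<D>) ⊇ FOLLOW(<K>) = {$, q, s, t}. Thus FOLLOW(<D>) = {$, q, s, t}.
FOLLOW(<L>): in <A>-><L>, the suffix after <L> is empty, so FOLLOW(<L>) ⊇ FOLLOW(<A>) = {q, s, t, v}; in <A>-><L> t q, <L> is followed by t q with FIRST {t}. Thus FOLLOW(<L>) = {q, s, t, v}.
FOLLOW(<A>): in <S>-><A> <A> v s (occurrence 1), <A> is followed by <A> v s with FIRST {q, s, t, v}; in <S>-><A> <A> v s (occurrence 2), <A> is followed by v s with FIRST {v}; in <K>-><A> q, <A> is followed by q with FIRST {q}; in <L>->v <A>, the suffix after <A> is empty, so FOLLOW(<A>) ⊇ FOLLOW(<L>) = {q, s, t, v}; in <A>->t <A> <A> (occurrence 1), <A> is followed by <A> with FIRST {q, s, t, v}; in <A>->t <A> <A> (occurrence 2), the suffix after <A> is empty (adds nothing new). Thus FOLLOW(<A>) = {q, s, t, v}.

{q, s, t, v}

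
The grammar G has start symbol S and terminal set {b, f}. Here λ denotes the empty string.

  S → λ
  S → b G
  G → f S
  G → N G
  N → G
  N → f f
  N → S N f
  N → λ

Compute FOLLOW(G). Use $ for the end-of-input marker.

{$, b, f}

FIRST(S) = {λ, b}
FIRST(G) = {b, f}  (via N G)
FIRST(N) = {λ, b, f}  (via G, S N f)
FOLLOW(S) includes $ since S is the start symbol.
FOLLOW(N): in G→N G, N is followed by G with FIRST {b, f}; in N→S N f, N is followed by f with FIRST {f}. Thus FOLLOW(N) = {b, f}.
FOLLOW(S): in G→f S, the suffix after S is empty, so FOLLOW(S) ⊇ FOLLOW(G) = {$, b, f}; in N→S N f, S is followed by N f with FIRST {b, f}. Thus FOLLOW(S) = {$, b, f}.
FOLLOW(G): in S→b G, the suffix after G is empty, so FOLLOW(G) ⊇ FOLLOW(S) = {$, b, f}; in G→N G, the suffix after G is empty (adds nothing new); in N→G, the suffix after G is empty, so FOLLOW(G) ⊇ FOLLOW(N) = {b, f}. Thus FOLLOW(G) = {$, b, f}.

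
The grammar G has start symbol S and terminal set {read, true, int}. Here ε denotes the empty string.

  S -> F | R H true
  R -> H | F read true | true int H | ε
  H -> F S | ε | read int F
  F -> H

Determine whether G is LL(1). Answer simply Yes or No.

FIRST(S) = {ε, read, true}
FIRST(R) = {ε, read, true}
FIRST(H) = {ε, read, true}
FIRST(F) = {ε, read, true}
FOLLOW(S) = {$, read, true}
FOLLOW(R) = {read, true}
FOLLOW(H) = {$, read, true}
FOLLOW(F) = {$, read, true}
Cell M[H, $] receives both H -> F S and H -> ε — the grammar is not LL(1).

No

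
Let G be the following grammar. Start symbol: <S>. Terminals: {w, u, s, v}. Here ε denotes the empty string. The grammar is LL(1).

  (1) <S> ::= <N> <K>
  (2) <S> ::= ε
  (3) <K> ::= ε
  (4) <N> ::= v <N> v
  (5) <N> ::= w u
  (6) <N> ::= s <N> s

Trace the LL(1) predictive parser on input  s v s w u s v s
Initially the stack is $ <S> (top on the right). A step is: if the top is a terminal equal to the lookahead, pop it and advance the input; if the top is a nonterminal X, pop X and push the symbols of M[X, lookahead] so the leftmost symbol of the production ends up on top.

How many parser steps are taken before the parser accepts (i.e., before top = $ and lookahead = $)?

14

      Stack              Input              Action
   1  $ <S>              s v s w u s v s $  expand <S> ::= <N> <K>
   2  $ <K> <N>          s v s w u s v s $  expand <N> ::= s <N> s
   3  $ <K> s <N> s      s v s w u s v s $  match s
   4  $ <K> s <N>        v s w u s v s $    expand <N> ::= v <N> v
   5  $ <K> s v <N> v    v s w u s v s $    match v
   6  $ <K> s v <N>      s w u s v s $      expand <N> ::= s <N> s
   7  $ <K> s v s <N> s  s w u s v s $      match s
   8  $ <K> s v s <N>    w u s v s $        expand <N> ::= w u
   9  $ <K> s v s u w    w u s v s $        match w
  10  $ <K> s v s u      u s v s $          match u
  11  $ <K> s v s        s v s $            match s
  12  $ <K> s v          v s $              match v
  13  $ <K> s            s $                match s
  14  $ <K>              $                  expand <K> ::= ε
Accept reached after 14 steps.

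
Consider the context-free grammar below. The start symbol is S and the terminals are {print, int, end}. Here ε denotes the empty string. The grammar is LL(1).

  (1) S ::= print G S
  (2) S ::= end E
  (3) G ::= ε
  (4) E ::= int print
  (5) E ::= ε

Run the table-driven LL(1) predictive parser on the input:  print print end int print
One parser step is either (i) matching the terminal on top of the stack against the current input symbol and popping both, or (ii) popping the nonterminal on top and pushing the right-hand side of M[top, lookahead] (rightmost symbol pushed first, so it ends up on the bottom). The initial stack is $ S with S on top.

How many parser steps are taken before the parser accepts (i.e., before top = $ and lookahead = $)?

11

      Stack        Input                        Action
   1  $ S          print print end int print $  expand S ::= print G S
   2  $ S G print  print print end int print $  match print
   3  $ S G        print end int print $        expand G ::= ε
   4  $ S          print end int print $        expand S ::= print G S
   5  $ S G print  print end int print $        match print
   6  $ S G        end int print $              expand G ::= ε
   7  $ S          end int print $              expand S ::= end E
   8  $ E end      end int print $              match end
   9  $ E          int print $                  expand E ::= int print
  10  $ print int  int print $                  match int
  11  $ print      print $                      match print
Accept reached after 11 steps.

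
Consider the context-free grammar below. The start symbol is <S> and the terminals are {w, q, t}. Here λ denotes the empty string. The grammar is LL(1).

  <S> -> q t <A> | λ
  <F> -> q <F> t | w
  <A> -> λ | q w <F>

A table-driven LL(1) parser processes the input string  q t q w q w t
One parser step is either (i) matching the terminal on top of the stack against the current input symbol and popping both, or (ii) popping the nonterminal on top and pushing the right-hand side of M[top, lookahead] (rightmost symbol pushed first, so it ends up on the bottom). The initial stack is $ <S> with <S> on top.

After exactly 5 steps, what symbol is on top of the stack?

     Stack      Input            Action
  1  $ <S>      q t q w q w t $  expand <S> -> q t <A>
  2  $ <A> t q  q t q w q w t $  match q
  3  $ <A> t    t q w q w t $    match t
  4  $ <A>      q w q w t $      expand <A> -> q w <F>
  5  $ <F> w q  q w q w t $      match q
Stack after step 5: $ <F> w (top = w).

w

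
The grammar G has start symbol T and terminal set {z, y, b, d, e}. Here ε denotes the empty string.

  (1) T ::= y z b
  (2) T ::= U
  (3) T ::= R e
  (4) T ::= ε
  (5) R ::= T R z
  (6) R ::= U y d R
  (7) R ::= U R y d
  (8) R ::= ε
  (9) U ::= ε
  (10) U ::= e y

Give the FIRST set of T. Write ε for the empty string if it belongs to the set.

FIRST(U): from U::=ε we get {ε}; from U::=e y we get {e}. So FIRST(U) = {ε, e}.
FIRST(T): from T::=y z b we get {y}; from T::=U we get {ε, e}; from T::=R e we get {e, y, z}; from T::=ε we get {ε}. So FIRST(T) = {ε, e, y, z}.
FIRST(R): from R::=T R z we get {e, y, z}; from R::=U y d R we get {e, y}; from R::=U R y d we get {e, y, z}; from R::=ε we get {ε}. So FIRST(R) = {ε, e, y, z}.

{ε, e, y, z}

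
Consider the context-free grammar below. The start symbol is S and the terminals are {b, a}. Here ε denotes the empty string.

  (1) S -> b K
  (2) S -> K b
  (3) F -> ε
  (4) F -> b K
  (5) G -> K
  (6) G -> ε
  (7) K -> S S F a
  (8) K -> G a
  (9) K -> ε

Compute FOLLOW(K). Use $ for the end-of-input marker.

{$, a, b}

FIRST(F): from F->ε we get {ε}; from F->b K we get {b}. So FIRST(F) = {ε, b}.
FIRST(S): from S->b K we get {b}; from S->K b we get {a, b}. So FIRST(S) = {a, b}.
FIRST(G): from G->K we get {ε, a, b}; from G->ε we get {ε}. So FIRST(G) = {ε, a, b}.
FIRST(K): from K->S S F a we get {a, b}; from K->G a we get {a, b}; from K->ε we get {ε}. So FIRST(K) = {ε, a, b}.
FOLLOW(S) includes $ since S is the start symbol.
FOLLOW(S): in K->S S F a (occurrence 1), S is followed by S F a with FIRST {a, b}; in K->S S F a (occurrence 2), S is followed by F a with FIRST {a, b}. Thus FOLLOW(S) = {$, a, b}.
FOLLOW(F): in K->S S F a, F is followed by a with FIRST {a}. Thus FOLLOW(F) = {a}.
FOLLOW(G): in K->G a, G is followed by a with FIRST {a}. Thus FOLLOW(G) = {a}.
FOLLOW(K): in S->b K, the suffix after K is empty, so FOLLOW(K) ⊇ FOLLOW(S) = {$, a, b}; in S->K b, K is followed by b with FIRST {b}; in F->b K, the suffix after K is empty, so FOLLOW(K) ⊇ FOLLOW(F) = {a}; in G->K, the suffix after K is empty, so FOLLOW(K) ⊇ FOLLOW(G) = {a}. Thus FOLLOW(K) = {$, a, b}.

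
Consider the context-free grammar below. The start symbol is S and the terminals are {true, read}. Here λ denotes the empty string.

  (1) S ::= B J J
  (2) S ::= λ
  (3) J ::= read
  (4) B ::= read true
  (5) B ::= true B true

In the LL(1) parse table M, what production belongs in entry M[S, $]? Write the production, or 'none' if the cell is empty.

FIRST(J): from J::=read we get {read}. So FIRST(J) = {read}.
FIRST(B): from B::=read true we get {read}; from B::=true B true we get {true}. So FIRST(B) = {read, true}.
FIRST(S): from S::=B J J we get {read, true}; from S::=λ we get {λ}. So FIRST(S) = {λ, read, true}.
FOLLOW(S) includes $ since S is the start symbol.
FOLLOW(S): S appears on no right-hand side. Thus FOLLOW(S) = {$}.
For S ::= B J J: FIRST(B J J) = {read, true}, so it goes in M[S, t] for t ∈ {read, true}.
For S ::= λ: FIRST(λ) = {λ}, so it goes in M[S, t] for t ∈ {}; since λ ∈ FIRST, also for every t ∈ FOLLOW(S) = {$}.

S ::= λ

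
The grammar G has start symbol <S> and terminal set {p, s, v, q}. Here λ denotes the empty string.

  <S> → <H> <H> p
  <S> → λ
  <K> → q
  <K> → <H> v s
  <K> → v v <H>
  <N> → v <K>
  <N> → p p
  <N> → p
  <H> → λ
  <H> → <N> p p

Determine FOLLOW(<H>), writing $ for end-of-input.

FIRST(<N>) = {p, v}
FIRST(<H>) = {λ, p, v}  (via <N> p p)
FIRST(<S>) = {λ, p, v}  (via <H> <H> p)
FIRST(<K>) = {p, q, v}  (via <H> v s)
FOLLOW(<S>) includes $ since <S> is the start symbol.
FOLLOW(<S>): <S> appears on no right-hand side. Thus FOLLOW(<S>) = {$}.
FOLLOW(<N>): in <H>→<N> p p, <N> is followed by p p with FIRST {p}. Thus FOLLOW(<N>) = {p}.
FOLLOW(<K>): in <N>→v <K>, the suffix after <K> is empty, so FOLLOW(<K>) ⊇ FOLLOW(<N>) = {p}. Thus FOLLOW(<K>) = {p}.
FOLLOW(<H>): in <S>→<H> <H> p (occurrence 1), <H> is followed by <H> p with FIRST {p, v}; in <S>→<H> <H> p (occurrence 2), <H> is followed by p with FIRST {p}; in <K>→<H> v s, <H> is followed by v s with FIRST {v}; in <K>→v v <H>, the suffix after <H> is empty, so FOLLOW(<H>) ⊇ FOLLOW(<K>) = {p}. Thus FOLLOW(<H>) = {p, v}.

{p, v}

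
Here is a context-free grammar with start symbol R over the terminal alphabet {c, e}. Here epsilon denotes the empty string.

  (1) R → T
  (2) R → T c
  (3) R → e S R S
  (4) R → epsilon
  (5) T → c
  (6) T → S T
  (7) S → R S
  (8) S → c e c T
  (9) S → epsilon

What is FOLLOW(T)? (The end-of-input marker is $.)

FIRST(R) = {epsilon, c, e}  (via T, T c)
FIRST(S) = {epsilon, c, e}  (via R S)
FIRST(T) = {c, e}  (via S T)
FOLLOW(R) includes $ since R is the start symbol.
FOLLOW(R): in R→e S R S, R is followed by S with FIRST {epsilon, c, e}; in R→e S R S, the suffix after R is nullable (adds nothing new); in S→R S, R is followed by S with FIRST {epsilon, c, e}; in S→R S, the suffix after R is nullable, so FOLLOW(R) ⊇ FOLLOW(S) = {$, c, e}. Thus FOLLOW(R) = {$, c, e}.
FOLLOW(S): in R→e S R S (occurrence 1), S is followed by R S with FIRST {epsilon, c, e}; in R→e S R S (occurrence 1), the suffix after S is nullable, so FOLLOW(S) ⊇ FOLLOW(R) = {$, c, e}; in R→e S R S (occurrence 2), the suffix after S is empty, so FOLLOW(S) ⊇ FOLLOW(R) = {$, c, e}; in T→S T, S is followed by T with FIRST {c, e}; in S→R S, the suffix after S is empty (adds nothing new). Thus FOLLOW(S) = {$, c, e}.
FOLLOW(T): in R→T, the suffix after T is empty, so FOLLOW(T) ⊇ FOLLOW(R) = {$, c, e}; in R→T c, T is followed by c with FIRST {c}; in T→S T, the suffix after T is empty (adds nothing new); in S→c e c T, the suffix after T is empty, so FOLLOW(T) ⊇ FOLLOW(S) = {$, c, e}. Thus FOLLOW(T) = {$, c, e}.

{$, c, e}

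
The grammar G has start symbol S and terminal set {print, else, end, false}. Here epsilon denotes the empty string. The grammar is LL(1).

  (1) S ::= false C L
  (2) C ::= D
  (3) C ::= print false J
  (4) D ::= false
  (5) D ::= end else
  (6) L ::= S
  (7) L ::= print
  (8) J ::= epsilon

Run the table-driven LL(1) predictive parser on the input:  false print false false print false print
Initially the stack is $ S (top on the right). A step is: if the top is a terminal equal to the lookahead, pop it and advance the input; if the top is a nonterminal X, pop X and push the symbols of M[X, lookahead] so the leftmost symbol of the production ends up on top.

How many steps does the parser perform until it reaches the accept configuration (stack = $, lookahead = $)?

15

step 1: stack=$ S  input=false print false false print false print $  — expand S ::= false C L
step 2: stack=$ L C false  input=false print false false print false print $  — match false
step 3: stack=$ L C  input=print false false print false print $  — expand C ::= print false J
step 4: stack=$ L J false print  input=print false false print false print $  — match print
step 5: stack=$ L J false  input=false false print false print $  — match false
step 6: stack=$ L J  input=false print false print $  — expand J ::= epsilon
step 7: stack=$ L  input=false print false print $  — expand L ::= S
step 8: stack=$ S  input=false print false print $  — expand S ::= false C L
step 9: stack=$ L C false  input=false print false print $  — match false
step 10: stack=$ L C  input=print false print $  — expand C ::= print false J
step 11: stack=$ L J false print  input=print false print $  — match print
step 12: stack=$ L J false  input=false print $  — match false
step 13: stack=$ L J  input=print $  — expand J ::= epsilon
step 14: stack=$ L  input=print $  — expand L ::= print
step 15: stack=$ print  input=print $  — match print
Accept reached after 15 steps.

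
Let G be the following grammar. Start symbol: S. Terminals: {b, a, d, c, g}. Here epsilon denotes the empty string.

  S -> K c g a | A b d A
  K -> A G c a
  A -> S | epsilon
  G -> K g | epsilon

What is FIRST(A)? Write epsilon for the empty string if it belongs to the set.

{epsilon, b, c}

FIRST(S) = {b, c}  (via K c g a, A b d A)
FIRST(A) = {epsilon, b, c}  (via S)
FIRST(K) = {b, c}  (via A G c a)
FIRST(G) = {epsilon, b, c}  (via K g)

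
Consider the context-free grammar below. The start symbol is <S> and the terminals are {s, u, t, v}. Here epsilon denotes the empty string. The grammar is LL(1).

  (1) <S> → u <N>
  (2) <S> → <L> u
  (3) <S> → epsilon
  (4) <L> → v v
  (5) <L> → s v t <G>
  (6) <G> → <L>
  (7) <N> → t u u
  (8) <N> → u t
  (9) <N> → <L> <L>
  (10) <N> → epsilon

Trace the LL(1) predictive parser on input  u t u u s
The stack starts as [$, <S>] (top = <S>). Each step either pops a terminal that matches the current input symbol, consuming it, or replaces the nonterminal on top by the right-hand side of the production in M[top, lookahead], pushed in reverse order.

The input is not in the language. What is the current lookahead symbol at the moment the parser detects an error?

s

     Stack    Input        Action
  1  $ <S>    u t u u s $  expand <S> → u <N>
  2  $ <N> u  u t u u s $  match u
  3  $ <N>    t u u s $    expand <N> → t u u
  4  $ u u t  t u u s $    match t
  5  $ u u    u u s $      match u
  6  $ u      u s $        match u
  7  $        s $          error: stack empty but input remains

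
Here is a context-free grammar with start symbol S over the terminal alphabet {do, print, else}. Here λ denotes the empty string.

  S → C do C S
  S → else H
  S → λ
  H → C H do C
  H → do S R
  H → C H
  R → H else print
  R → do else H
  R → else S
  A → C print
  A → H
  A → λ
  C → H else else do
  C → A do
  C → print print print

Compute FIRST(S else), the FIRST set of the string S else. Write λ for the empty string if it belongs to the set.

{do, else, print}

FIRST(S): from S→C do C S we get {do, print}; from S→else H we get {else}; from S→λ we get {λ}. So FIRST(S) = {λ, do, else, print}.
FIRST(H): from H→C H do C we get {do, print}; from H→do S R we get {do}; from H→C H we get {do, print}. So FIRST(H) = {do, print}.
FIRST(R): from R→H else print we get {do, print}; from R→do else H we get {do}; from R→else S we get {else}. So FIRST(R) = {do, else, print}.
FIRST(A): from A→C print we get {do, print}; from A→H we get {do, print}; from A→λ we get {λ}. So FIRST(A) = {λ, do, print}.
FIRST(C): from C→H else else do we get {do, print}; from C→A do we get {do, print}; from C→print print print we get {print}. So FIRST(C) = {do, print}.
FIRST(S else): take FIRST of each symbol in turn, carrying on past any symbol whose FIRST contains λ; result {do, else, print}.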